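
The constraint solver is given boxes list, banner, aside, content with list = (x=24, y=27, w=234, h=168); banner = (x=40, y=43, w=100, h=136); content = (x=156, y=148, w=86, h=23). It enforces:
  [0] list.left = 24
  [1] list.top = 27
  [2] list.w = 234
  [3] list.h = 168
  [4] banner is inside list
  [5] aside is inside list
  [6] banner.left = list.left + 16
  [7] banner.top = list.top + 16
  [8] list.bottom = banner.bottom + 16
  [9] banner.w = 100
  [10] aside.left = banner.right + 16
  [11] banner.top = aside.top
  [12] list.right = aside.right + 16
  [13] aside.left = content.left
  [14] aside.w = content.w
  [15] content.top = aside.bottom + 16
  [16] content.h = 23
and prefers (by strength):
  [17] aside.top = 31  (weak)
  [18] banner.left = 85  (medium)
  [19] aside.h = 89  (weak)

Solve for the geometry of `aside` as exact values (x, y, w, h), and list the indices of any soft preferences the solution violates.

aside = (x=156, y=43, w=86, h=89)
violated soft preferences: 17, 18

1. aside.x = 156  [aside.left = banner.right + 16]
2. aside.y = 43  [banner.top = aside.top]
3. aside.w = 86  [list.right = aside.right + 16]
4. aside.h = 89  [content.top = aside.bottom + 16]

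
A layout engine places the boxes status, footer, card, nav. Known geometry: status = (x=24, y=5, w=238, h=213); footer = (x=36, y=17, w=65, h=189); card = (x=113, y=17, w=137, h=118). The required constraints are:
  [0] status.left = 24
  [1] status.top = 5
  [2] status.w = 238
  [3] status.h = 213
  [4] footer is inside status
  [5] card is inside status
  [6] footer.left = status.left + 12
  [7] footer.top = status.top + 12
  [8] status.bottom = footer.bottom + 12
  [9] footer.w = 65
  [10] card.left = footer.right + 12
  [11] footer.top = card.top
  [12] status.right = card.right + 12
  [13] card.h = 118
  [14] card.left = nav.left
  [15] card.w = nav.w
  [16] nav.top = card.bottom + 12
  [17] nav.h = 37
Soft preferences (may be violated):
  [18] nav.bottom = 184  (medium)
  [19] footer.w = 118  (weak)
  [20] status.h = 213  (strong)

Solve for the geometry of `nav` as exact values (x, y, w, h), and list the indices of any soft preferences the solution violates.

nav = (x=113, y=147, w=137, h=37)
violated soft preferences: 19

1. nav.x = 113  [card.left = nav.left]
2. nav.w = 137  [card.w = nav.w]
3. nav.y = 147  [nav.top = card.bottom + 12]
4. nav.h = 37  [nav.h = 37]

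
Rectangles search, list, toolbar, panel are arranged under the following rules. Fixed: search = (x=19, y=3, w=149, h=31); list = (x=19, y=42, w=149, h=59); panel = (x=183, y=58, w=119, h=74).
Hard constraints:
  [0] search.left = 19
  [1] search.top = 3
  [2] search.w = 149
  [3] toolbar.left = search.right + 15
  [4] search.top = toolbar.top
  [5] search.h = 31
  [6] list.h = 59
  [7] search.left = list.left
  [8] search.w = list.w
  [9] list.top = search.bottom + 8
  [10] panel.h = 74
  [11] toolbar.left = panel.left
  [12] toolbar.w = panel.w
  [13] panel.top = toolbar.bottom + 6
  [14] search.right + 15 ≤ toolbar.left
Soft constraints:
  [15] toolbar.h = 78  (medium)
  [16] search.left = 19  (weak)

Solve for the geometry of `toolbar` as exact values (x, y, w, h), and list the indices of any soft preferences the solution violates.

toolbar = (x=183, y=3, w=119, h=49)
violated soft preferences: 15

1. toolbar.x = 183  [toolbar.left = search.right + 15]
2. toolbar.y = 3  [search.top = toolbar.top]
3. toolbar.w = 119  [toolbar.w = panel.w]
4. toolbar.h = 49  [panel.top = toolbar.bottom + 6]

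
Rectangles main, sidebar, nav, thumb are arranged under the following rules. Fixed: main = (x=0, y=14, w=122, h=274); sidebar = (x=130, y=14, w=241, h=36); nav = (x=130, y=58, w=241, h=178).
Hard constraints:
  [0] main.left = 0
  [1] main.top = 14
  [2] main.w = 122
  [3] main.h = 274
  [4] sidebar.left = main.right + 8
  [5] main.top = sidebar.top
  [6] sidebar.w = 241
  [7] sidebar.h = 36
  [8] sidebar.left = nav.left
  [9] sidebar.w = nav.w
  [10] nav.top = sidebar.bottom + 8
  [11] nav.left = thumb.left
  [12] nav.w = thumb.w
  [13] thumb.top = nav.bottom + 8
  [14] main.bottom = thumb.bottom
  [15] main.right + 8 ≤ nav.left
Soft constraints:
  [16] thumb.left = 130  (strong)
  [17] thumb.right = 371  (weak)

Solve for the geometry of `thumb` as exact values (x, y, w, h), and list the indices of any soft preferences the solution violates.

thumb = (x=130, y=244, w=241, h=44)
violated soft preferences: none

1. thumb.x = 130  [nav.left = thumb.left]
2. thumb.w = 241  [nav.w = thumb.w]
3. thumb.y = 244  [thumb.top = nav.bottom + 8]
4. thumb.h = 44  [main.bottom = thumb.bottom]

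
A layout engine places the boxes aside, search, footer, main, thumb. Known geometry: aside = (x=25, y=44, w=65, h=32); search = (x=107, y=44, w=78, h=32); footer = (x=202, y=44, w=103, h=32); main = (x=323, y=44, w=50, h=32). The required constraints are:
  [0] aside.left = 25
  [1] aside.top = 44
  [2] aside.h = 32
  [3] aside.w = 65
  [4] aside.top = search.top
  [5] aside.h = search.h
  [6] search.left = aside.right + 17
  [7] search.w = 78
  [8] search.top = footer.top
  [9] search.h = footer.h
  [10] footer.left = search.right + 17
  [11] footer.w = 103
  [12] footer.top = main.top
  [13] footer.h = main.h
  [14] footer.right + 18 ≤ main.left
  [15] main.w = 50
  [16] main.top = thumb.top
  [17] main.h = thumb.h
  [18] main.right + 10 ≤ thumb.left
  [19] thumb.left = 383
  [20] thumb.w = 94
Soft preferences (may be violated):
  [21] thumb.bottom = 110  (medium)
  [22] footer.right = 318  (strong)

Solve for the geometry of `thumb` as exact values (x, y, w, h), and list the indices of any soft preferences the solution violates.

1. thumb.y = 44  [main.top = thumb.top]
2. thumb.h = 32  [main.h = thumb.h]
3. thumb.x = 383  [thumb.left = 383]
4. thumb.w = 94  [thumb.w = 94]

thumb = (x=383, y=44, w=94, h=32)
violated soft preferences: 21, 22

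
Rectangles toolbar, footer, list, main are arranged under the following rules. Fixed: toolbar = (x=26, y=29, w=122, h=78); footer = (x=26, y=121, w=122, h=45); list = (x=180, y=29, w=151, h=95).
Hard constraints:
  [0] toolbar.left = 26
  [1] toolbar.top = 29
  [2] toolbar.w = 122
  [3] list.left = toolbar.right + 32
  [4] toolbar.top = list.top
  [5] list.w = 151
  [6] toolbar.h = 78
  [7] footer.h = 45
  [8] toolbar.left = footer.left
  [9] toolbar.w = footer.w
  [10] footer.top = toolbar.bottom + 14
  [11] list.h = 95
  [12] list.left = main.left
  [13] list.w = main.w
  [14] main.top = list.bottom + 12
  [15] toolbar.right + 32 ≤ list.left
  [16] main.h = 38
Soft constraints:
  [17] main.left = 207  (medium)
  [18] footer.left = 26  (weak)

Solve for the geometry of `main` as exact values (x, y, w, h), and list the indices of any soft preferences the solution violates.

main = (x=180, y=136, w=151, h=38)
violated soft preferences: 17

1. main.x = 180  [list.left = main.left]
2. main.w = 151  [list.w = main.w]
3. main.y = 136  [main.top = list.bottom + 12]
4. main.h = 38  [main.h = 38]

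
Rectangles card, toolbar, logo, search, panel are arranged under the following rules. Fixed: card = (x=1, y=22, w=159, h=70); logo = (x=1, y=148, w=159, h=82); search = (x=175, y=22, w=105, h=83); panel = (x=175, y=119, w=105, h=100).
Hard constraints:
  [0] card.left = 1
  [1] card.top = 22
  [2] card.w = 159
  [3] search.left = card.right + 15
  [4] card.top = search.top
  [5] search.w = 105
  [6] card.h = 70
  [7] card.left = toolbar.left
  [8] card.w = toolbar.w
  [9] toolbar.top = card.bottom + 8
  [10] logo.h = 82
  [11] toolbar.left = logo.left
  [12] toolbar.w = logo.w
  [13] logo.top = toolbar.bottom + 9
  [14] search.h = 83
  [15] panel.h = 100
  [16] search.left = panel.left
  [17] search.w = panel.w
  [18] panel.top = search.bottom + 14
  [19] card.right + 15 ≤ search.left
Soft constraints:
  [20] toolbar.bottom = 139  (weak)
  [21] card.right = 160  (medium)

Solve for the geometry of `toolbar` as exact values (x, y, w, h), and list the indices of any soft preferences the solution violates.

1. toolbar.x = 1  [card.left = toolbar.left]
2. toolbar.w = 159  [card.w = toolbar.w]
3. toolbar.y = 100  [toolbar.top = card.bottom + 8]
4. toolbar.h = 39  [logo.top = toolbar.bottom + 9]

toolbar = (x=1, y=100, w=159, h=39)
violated soft preferences: none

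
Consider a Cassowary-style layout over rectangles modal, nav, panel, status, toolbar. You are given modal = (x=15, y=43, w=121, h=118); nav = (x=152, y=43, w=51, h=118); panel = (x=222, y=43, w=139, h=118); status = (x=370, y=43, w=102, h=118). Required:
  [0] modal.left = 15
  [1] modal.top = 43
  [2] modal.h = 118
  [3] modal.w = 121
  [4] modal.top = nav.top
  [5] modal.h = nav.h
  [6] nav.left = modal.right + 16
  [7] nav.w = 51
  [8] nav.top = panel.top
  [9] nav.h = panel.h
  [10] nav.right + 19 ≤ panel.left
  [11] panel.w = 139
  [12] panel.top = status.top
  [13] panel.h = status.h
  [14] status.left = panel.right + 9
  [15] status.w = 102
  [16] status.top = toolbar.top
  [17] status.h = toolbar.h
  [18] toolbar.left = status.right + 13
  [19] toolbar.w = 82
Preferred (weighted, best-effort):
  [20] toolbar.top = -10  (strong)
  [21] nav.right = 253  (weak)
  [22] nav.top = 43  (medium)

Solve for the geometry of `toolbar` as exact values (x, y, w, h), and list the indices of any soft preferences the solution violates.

toolbar = (x=485, y=43, w=82, h=118)
violated soft preferences: 20, 21

1. toolbar.y = 43  [status.top = toolbar.top]
2. toolbar.h = 118  [status.h = toolbar.h]
3. toolbar.x = 485  [toolbar.left = status.right + 13]
4. toolbar.w = 82  [toolbar.w = 82]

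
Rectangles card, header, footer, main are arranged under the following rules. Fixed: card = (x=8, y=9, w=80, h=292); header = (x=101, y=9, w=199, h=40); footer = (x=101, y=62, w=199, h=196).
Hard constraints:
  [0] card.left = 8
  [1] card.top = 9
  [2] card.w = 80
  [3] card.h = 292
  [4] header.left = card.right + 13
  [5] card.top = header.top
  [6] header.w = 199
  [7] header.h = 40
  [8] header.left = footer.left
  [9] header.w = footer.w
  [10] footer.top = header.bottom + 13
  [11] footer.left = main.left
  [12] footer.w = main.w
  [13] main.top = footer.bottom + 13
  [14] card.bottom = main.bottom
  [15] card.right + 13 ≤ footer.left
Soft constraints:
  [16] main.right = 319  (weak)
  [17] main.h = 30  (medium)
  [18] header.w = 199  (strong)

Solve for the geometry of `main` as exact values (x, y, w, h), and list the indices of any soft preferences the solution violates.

1. main.x = 101  [footer.left = main.left]
2. main.w = 199  [footer.w = main.w]
3. main.y = 271  [main.top = footer.bottom + 13]
4. main.h = 30  [card.bottom = main.bottom]

main = (x=101, y=271, w=199, h=30)
violated soft preferences: 16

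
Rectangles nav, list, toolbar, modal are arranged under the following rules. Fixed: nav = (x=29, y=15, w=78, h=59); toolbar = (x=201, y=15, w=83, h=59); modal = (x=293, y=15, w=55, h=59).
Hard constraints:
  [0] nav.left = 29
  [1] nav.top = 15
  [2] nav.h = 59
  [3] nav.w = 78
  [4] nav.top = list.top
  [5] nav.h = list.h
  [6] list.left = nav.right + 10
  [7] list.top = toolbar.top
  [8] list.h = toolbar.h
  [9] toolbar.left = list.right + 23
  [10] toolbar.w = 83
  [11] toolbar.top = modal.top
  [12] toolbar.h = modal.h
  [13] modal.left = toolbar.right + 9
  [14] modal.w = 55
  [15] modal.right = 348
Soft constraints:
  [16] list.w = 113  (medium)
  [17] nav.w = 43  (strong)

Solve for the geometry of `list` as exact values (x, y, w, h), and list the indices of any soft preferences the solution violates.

1. list.y = 15  [nav.top = list.top]
2. list.h = 59  [nav.h = list.h]
3. list.x = 117  [list.left = nav.right + 10]
4. list.w = 61  [toolbar.left = list.right + 23]

list = (x=117, y=15, w=61, h=59)
violated soft preferences: 16, 17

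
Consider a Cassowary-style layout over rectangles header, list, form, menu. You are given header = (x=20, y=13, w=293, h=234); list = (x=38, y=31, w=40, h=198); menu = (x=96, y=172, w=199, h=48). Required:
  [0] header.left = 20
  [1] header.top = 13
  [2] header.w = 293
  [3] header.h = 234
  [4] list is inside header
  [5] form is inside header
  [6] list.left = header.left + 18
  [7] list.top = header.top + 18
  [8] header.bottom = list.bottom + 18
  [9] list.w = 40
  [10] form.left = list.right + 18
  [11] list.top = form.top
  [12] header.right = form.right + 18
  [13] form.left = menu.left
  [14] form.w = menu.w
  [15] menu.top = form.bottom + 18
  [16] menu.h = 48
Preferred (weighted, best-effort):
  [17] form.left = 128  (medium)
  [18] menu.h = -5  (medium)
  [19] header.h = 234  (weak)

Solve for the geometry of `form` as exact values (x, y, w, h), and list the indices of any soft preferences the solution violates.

form = (x=96, y=31, w=199, h=123)
violated soft preferences: 17, 18

1. form.x = 96  [form.left = list.right + 18]
2. form.y = 31  [list.top = form.top]
3. form.w = 199  [header.right = form.right + 18]
4. form.h = 123  [menu.top = form.bottom + 18]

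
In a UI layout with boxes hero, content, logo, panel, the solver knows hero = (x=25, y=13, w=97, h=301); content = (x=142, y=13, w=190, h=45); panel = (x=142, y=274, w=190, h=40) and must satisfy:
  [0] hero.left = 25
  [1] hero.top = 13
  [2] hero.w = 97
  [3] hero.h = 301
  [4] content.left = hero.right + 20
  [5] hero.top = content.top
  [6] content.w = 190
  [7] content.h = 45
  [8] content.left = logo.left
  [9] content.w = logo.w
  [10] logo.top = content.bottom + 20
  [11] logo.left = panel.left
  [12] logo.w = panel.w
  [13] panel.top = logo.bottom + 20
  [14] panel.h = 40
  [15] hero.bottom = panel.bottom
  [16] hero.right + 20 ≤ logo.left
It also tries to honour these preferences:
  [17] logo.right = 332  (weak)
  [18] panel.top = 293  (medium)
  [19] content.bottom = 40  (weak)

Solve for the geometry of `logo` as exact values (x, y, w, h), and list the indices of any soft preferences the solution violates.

1. logo.x = 142  [content.left = logo.left]
2. logo.w = 190  [content.w = logo.w]
3. logo.y = 78  [logo.top = content.bottom + 20]
4. logo.h = 176  [panel.top = logo.bottom + 20]

logo = (x=142, y=78, w=190, h=176)
violated soft preferences: 18, 19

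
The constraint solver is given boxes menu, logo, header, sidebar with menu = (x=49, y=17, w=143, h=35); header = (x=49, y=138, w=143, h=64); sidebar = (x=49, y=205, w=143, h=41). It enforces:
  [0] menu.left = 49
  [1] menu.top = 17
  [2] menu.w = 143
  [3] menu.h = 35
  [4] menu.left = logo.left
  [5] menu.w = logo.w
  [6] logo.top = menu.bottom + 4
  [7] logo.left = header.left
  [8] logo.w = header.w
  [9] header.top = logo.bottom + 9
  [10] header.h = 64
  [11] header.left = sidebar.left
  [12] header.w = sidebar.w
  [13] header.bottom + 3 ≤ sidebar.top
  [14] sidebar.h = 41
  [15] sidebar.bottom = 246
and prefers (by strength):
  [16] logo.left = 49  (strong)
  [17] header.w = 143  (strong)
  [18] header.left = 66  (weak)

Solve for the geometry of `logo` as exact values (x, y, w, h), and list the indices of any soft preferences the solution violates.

logo = (x=49, y=56, w=143, h=73)
violated soft preferences: 18

1. logo.x = 49  [menu.left = logo.left]
2. logo.w = 143  [menu.w = logo.w]
3. logo.y = 56  [logo.top = menu.bottom + 4]
4. logo.h = 73  [header.top = logo.bottom + 9]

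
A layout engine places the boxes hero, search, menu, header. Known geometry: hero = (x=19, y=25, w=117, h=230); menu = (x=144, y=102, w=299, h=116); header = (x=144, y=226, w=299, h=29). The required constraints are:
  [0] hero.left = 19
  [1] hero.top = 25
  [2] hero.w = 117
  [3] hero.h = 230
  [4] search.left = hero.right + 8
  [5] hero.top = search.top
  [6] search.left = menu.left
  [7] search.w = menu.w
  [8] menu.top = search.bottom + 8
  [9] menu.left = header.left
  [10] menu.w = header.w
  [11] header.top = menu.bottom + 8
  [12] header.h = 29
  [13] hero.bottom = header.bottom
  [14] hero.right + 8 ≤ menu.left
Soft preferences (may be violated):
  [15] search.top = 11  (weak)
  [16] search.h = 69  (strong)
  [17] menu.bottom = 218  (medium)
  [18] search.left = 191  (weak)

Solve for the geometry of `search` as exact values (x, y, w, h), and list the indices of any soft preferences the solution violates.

search = (x=144, y=25, w=299, h=69)
violated soft preferences: 15, 18

1. search.x = 144  [search.left = hero.right + 8]
2. search.y = 25  [hero.top = search.top]
3. search.w = 299  [search.w = menu.w]
4. search.h = 69  [menu.top = search.bottom + 8]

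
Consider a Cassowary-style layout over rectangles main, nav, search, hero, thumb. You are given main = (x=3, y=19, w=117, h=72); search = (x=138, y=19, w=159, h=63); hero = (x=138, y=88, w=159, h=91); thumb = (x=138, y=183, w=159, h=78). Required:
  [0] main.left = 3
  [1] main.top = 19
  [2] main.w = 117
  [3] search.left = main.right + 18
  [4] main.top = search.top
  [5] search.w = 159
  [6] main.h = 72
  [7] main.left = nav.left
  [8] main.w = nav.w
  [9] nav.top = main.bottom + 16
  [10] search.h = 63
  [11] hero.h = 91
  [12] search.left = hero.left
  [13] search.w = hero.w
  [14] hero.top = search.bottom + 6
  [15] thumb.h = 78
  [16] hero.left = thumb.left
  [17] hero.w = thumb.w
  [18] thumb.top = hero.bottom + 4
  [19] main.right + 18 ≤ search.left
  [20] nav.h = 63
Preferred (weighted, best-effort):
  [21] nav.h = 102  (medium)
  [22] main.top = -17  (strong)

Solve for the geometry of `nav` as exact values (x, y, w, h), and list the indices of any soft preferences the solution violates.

nav = (x=3, y=107, w=117, h=63)
violated soft preferences: 21, 22

1. nav.x = 3  [main.left = nav.left]
2. nav.w = 117  [main.w = nav.w]
3. nav.y = 107  [nav.top = main.bottom + 16]
4. nav.h = 63  [nav.h = 63]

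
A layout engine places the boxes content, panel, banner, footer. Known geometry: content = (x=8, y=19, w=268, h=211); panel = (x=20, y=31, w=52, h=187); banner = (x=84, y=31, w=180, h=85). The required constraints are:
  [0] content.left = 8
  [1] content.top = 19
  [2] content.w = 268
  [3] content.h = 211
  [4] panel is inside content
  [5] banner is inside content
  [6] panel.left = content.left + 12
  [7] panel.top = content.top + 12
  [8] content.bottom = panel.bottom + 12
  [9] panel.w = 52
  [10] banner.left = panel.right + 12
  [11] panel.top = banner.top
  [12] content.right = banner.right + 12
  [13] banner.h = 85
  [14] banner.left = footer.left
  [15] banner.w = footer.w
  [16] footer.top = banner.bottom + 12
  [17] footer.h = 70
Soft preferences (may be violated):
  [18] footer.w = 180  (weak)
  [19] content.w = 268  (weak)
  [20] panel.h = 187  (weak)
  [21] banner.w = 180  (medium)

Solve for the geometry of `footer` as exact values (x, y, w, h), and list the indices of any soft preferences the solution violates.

footer = (x=84, y=128, w=180, h=70)
violated soft preferences: none

1. footer.x = 84  [banner.left = footer.left]
2. footer.w = 180  [banner.w = footer.w]
3. footer.y = 128  [footer.top = banner.bottom + 12]
4. footer.h = 70  [footer.h = 70]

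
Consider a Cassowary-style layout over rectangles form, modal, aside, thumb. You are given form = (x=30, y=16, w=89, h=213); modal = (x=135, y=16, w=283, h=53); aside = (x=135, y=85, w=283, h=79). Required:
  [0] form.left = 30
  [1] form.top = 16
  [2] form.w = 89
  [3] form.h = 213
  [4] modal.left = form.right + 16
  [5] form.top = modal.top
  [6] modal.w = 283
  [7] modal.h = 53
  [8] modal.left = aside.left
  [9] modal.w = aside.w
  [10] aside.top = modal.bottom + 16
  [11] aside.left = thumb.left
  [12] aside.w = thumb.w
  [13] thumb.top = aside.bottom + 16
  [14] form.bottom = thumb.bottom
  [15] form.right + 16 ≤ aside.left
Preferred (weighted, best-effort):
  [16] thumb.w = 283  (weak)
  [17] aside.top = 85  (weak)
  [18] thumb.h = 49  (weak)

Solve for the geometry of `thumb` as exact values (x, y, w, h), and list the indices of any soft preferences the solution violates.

thumb = (x=135, y=180, w=283, h=49)
violated soft preferences: none

1. thumb.x = 135  [aside.left = thumb.left]
2. thumb.w = 283  [aside.w = thumb.w]
3. thumb.y = 180  [thumb.top = aside.bottom + 16]
4. thumb.h = 49  [form.bottom = thumb.bottom]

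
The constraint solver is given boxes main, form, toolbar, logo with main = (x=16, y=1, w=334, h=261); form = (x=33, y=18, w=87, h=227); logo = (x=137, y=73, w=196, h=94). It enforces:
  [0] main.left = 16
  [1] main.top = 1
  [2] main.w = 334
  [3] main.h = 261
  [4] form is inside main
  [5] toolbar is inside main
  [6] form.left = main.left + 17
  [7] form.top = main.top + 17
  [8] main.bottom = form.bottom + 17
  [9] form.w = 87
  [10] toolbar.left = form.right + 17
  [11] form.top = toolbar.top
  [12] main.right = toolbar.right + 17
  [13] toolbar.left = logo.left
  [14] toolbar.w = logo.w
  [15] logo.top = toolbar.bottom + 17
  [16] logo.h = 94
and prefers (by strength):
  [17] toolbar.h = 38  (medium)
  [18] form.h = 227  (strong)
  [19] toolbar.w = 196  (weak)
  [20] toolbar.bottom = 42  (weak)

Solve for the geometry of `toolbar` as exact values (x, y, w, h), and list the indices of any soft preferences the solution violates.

1. toolbar.x = 137  [toolbar.left = form.right + 17]
2. toolbar.y = 18  [form.top = toolbar.top]
3. toolbar.w = 196  [main.right = toolbar.right + 17]
4. toolbar.h = 38  [logo.top = toolbar.bottom + 17]

toolbar = (x=137, y=18, w=196, h=38)
violated soft preferences: 20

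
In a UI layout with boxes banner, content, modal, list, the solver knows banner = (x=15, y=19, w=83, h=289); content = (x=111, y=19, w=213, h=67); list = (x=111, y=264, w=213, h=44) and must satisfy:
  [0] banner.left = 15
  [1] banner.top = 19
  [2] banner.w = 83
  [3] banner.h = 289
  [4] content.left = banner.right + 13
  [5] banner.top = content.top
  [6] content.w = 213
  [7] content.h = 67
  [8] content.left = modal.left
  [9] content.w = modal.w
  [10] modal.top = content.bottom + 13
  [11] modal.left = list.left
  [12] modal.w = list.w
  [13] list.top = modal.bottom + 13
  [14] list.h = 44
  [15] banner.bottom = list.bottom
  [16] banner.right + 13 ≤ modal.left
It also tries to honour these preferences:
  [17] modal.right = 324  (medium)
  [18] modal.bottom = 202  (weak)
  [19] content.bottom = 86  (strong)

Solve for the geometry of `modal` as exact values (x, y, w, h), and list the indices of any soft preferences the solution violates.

1. modal.x = 111  [content.left = modal.left]
2. modal.w = 213  [content.w = modal.w]
3. modal.y = 99  [modal.top = content.bottom + 13]
4. modal.h = 152  [list.top = modal.bottom + 13]

modal = (x=111, y=99, w=213, h=152)
violated soft preferences: 18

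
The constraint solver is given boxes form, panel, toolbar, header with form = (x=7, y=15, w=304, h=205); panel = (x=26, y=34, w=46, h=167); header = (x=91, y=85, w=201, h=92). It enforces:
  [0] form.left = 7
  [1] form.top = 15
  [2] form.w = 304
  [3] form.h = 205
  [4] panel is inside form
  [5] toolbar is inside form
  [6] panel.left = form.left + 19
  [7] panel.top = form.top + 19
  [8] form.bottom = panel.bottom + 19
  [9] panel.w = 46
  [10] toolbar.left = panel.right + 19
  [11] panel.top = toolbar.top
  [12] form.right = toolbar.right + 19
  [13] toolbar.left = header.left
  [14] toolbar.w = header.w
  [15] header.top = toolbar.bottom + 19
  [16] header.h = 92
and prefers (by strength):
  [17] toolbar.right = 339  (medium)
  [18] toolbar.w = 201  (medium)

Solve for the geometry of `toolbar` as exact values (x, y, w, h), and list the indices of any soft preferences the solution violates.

toolbar = (x=91, y=34, w=201, h=32)
violated soft preferences: 17

1. toolbar.x = 91  [toolbar.left = panel.right + 19]
2. toolbar.y = 34  [panel.top = toolbar.top]
3. toolbar.w = 201  [form.right = toolbar.right + 19]
4. toolbar.h = 32  [header.top = toolbar.bottom + 19]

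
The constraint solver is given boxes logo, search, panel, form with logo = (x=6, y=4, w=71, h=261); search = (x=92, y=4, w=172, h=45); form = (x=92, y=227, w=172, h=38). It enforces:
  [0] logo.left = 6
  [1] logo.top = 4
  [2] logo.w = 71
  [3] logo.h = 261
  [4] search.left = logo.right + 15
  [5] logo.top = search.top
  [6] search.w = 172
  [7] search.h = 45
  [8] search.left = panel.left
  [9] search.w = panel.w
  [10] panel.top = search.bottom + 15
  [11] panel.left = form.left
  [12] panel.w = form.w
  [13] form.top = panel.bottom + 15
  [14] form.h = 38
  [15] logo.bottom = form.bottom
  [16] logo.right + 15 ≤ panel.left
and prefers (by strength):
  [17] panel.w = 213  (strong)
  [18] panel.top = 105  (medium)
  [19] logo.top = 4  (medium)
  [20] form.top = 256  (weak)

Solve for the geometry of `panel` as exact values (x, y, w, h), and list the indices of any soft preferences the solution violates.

panel = (x=92, y=64, w=172, h=148)
violated soft preferences: 17, 18, 20

1. panel.x = 92  [search.left = panel.left]
2. panel.w = 172  [search.w = panel.w]
3. panel.y = 64  [panel.top = search.bottom + 15]
4. panel.h = 148  [form.top = panel.bottom + 15]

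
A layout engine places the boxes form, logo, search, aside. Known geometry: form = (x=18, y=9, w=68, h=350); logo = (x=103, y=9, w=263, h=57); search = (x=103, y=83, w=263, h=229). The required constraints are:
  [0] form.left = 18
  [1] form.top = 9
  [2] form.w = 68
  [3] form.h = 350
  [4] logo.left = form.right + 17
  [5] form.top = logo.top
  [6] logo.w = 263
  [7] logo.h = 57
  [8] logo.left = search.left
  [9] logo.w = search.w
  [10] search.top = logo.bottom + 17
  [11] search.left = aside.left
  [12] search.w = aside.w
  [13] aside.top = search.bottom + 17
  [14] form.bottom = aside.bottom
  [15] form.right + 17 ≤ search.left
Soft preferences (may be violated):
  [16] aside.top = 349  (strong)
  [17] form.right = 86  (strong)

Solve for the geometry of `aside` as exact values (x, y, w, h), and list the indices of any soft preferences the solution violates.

aside = (x=103, y=329, w=263, h=30)
violated soft preferences: 16

1. aside.x = 103  [search.left = aside.left]
2. aside.w = 263  [search.w = aside.w]
3. aside.y = 329  [aside.top = search.bottom + 17]
4. aside.h = 30  [form.bottom = aside.bottom]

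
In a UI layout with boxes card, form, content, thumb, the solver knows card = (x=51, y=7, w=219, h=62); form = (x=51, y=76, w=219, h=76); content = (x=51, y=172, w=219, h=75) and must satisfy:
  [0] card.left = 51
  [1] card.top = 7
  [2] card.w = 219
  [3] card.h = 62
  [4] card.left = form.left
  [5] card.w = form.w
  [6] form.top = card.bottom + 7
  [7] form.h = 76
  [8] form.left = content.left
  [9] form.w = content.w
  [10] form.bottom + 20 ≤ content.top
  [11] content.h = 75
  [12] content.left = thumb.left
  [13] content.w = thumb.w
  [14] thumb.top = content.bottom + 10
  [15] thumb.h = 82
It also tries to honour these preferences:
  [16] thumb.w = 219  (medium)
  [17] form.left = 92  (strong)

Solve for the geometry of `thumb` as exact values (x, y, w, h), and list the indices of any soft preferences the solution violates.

thumb = (x=51, y=257, w=219, h=82)
violated soft preferences: 17

1. thumb.x = 51  [content.left = thumb.left]
2. thumb.w = 219  [content.w = thumb.w]
3. thumb.y = 257  [thumb.top = content.bottom + 10]
4. thumb.h = 82  [thumb.h = 82]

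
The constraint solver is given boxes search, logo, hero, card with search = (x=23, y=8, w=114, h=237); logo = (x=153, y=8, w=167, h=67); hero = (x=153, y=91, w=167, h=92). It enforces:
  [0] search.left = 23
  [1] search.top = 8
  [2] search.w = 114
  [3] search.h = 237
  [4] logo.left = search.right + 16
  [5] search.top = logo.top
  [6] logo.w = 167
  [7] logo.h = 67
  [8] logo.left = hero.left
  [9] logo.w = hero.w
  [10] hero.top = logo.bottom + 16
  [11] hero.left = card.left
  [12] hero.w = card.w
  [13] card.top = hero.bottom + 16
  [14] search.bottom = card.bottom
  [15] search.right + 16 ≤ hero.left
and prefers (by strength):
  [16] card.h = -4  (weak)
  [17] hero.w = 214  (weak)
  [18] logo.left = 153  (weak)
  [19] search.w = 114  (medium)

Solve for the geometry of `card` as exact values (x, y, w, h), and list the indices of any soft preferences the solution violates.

1. card.x = 153  [hero.left = card.left]
2. card.w = 167  [hero.w = card.w]
3. card.y = 199  [card.top = hero.bottom + 16]
4. card.h = 46  [search.bottom = card.bottom]

card = (x=153, y=199, w=167, h=46)
violated soft preferences: 16, 17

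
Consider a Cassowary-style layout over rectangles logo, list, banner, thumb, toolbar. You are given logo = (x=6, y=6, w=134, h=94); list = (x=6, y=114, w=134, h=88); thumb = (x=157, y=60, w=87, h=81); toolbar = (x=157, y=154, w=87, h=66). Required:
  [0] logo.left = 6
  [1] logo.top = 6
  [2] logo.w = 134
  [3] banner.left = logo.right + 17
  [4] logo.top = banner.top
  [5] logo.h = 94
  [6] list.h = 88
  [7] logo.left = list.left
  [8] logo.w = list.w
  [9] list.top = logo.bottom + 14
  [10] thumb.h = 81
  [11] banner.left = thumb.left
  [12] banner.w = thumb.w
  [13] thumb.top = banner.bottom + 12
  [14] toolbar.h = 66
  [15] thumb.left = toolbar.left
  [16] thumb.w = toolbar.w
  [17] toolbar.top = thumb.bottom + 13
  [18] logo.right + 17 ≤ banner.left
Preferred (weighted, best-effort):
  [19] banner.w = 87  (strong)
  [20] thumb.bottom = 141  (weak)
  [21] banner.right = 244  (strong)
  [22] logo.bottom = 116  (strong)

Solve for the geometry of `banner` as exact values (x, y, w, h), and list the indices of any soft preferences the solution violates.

banner = (x=157, y=6, w=87, h=42)
violated soft preferences: 22

1. banner.x = 157  [banner.left = logo.right + 17]
2. banner.y = 6  [logo.top = banner.top]
3. banner.w = 87  [banner.w = thumb.w]
4. banner.h = 42  [thumb.top = banner.bottom + 12]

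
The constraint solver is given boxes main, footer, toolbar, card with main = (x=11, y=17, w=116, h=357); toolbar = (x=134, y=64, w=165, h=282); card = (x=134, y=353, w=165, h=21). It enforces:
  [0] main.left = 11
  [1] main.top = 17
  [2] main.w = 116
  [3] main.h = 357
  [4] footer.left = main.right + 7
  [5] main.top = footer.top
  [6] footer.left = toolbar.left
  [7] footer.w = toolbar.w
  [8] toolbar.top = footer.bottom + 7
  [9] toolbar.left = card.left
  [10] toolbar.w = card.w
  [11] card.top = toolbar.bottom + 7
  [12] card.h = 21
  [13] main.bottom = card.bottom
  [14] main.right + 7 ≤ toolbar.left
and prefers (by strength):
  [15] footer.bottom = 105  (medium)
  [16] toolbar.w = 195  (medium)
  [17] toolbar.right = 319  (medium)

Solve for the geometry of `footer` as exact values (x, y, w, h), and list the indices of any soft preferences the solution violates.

footer = (x=134, y=17, w=165, h=40)
violated soft preferences: 15, 16, 17

1. footer.x = 134  [footer.left = main.right + 7]
2. footer.y = 17  [main.top = footer.top]
3. footer.w = 165  [footer.w = toolbar.w]
4. footer.h = 40  [toolbar.top = footer.bottom + 7]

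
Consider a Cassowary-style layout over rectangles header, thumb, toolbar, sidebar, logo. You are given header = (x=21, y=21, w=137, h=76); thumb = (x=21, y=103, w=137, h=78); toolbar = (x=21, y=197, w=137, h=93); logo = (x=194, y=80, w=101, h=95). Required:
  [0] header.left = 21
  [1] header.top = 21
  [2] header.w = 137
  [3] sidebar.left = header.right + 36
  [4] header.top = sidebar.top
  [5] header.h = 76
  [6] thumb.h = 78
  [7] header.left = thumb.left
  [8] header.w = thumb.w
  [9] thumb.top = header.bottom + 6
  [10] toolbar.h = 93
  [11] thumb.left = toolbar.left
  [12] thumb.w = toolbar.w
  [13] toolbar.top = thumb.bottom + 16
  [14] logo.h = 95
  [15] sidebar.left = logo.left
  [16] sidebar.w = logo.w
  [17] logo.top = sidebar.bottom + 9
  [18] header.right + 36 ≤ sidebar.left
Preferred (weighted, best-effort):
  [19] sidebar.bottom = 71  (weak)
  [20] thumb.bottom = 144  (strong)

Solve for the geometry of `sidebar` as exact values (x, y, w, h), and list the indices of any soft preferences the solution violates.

sidebar = (x=194, y=21, w=101, h=50)
violated soft preferences: 20

1. sidebar.x = 194  [sidebar.left = header.right + 36]
2. sidebar.y = 21  [header.top = sidebar.top]
3. sidebar.w = 101  [sidebar.w = logo.w]
4. sidebar.h = 50  [logo.top = sidebar.bottom + 9]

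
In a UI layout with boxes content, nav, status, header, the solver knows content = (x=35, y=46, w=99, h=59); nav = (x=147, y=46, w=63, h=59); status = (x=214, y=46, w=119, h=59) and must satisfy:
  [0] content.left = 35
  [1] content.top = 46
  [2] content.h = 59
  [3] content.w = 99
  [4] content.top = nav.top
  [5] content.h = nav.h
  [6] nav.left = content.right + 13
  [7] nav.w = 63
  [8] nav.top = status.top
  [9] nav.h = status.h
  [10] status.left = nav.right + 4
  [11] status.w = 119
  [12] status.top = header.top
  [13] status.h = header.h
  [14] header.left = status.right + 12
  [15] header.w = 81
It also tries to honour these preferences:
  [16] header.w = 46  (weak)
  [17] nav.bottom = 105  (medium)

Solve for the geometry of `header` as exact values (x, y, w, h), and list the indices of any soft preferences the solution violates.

header = (x=345, y=46, w=81, h=59)
violated soft preferences: 16

1. header.y = 46  [status.top = header.top]
2. header.h = 59  [status.h = header.h]
3. header.x = 345  [header.left = status.right + 12]
4. header.w = 81  [header.w = 81]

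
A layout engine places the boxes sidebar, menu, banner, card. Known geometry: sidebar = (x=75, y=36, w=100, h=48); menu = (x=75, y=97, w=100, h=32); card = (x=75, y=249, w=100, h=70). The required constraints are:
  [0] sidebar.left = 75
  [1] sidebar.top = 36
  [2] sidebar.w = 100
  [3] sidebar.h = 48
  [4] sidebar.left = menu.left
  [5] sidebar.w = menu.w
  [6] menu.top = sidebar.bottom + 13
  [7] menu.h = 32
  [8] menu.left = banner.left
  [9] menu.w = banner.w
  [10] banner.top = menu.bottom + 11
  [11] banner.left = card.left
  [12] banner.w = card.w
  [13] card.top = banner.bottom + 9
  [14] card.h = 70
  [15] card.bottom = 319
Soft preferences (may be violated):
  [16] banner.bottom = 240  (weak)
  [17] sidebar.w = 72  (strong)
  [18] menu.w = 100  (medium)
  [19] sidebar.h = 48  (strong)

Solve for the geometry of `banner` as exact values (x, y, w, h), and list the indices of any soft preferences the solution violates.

1. banner.x = 75  [menu.left = banner.left]
2. banner.w = 100  [menu.w = banner.w]
3. banner.y = 140  [banner.top = menu.bottom + 11]
4. banner.h = 100  [card.top = banner.bottom + 9]

banner = (x=75, y=140, w=100, h=100)
violated soft preferences: 17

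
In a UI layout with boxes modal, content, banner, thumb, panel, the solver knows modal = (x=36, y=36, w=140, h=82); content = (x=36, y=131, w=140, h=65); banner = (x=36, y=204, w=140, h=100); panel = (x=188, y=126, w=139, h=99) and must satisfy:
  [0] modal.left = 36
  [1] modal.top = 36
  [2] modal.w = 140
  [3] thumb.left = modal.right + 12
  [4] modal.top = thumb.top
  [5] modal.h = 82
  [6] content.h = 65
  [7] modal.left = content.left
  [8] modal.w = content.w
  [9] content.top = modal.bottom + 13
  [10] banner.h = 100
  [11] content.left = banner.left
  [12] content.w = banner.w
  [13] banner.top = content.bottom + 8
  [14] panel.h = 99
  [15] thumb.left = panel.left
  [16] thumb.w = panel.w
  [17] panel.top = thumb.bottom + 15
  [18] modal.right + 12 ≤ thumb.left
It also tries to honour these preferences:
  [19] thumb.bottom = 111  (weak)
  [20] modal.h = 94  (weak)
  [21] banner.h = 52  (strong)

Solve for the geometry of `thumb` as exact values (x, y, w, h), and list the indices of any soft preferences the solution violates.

1. thumb.x = 188  [thumb.left = modal.right + 12]
2. thumb.y = 36  [modal.top = thumb.top]
3. thumb.w = 139  [thumb.w = panel.w]
4. thumb.h = 75  [panel.top = thumb.bottom + 15]

thumb = (x=188, y=36, w=139, h=75)
violated soft preferences: 20, 21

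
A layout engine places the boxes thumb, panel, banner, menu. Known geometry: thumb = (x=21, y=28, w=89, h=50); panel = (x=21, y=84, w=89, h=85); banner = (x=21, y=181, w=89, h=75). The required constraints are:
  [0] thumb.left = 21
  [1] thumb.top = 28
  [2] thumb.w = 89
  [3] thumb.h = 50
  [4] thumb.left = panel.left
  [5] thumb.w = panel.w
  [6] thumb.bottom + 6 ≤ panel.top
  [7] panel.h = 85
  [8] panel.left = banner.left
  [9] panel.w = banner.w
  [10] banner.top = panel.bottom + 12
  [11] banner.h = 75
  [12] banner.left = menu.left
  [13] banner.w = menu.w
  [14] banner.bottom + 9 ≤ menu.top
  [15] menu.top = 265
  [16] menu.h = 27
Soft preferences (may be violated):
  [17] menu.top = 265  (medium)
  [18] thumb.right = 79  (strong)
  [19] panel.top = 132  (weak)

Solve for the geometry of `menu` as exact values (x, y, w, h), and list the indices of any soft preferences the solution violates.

menu = (x=21, y=265, w=89, h=27)
violated soft preferences: 18, 19

1. menu.x = 21  [banner.left = menu.left]
2. menu.w = 89  [banner.w = menu.w]
3. menu.y = 265  [menu.top = 265]
4. menu.h = 27  [menu.h = 27]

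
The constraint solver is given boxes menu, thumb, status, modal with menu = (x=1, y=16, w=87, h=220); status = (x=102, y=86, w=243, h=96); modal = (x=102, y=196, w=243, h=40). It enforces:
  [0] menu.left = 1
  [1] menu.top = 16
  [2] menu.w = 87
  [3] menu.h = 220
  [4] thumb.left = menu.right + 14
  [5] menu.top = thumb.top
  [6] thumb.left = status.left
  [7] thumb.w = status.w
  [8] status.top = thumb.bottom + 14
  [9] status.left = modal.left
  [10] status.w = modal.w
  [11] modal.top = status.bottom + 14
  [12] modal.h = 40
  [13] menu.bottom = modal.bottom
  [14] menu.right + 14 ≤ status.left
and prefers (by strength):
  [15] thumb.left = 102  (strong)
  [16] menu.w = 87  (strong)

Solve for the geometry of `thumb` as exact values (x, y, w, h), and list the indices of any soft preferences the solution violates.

1. thumb.x = 102  [thumb.left = menu.right + 14]
2. thumb.y = 16  [menu.top = thumb.top]
3. thumb.w = 243  [thumb.w = status.w]
4. thumb.h = 56  [status.top = thumb.bottom + 14]

thumb = (x=102, y=16, w=243, h=56)
violated soft preferences: none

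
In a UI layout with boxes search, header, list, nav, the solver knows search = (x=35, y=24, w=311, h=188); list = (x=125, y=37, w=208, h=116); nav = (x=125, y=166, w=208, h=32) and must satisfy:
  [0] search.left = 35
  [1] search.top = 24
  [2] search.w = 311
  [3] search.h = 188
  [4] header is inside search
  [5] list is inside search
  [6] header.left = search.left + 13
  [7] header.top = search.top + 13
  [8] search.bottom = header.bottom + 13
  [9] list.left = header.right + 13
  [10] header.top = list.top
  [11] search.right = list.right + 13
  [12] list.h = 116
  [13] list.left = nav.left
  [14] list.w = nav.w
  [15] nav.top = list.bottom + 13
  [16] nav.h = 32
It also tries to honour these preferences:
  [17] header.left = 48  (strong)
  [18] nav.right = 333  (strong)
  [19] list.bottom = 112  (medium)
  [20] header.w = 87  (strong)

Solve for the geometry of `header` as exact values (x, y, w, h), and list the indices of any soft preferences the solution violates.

header = (x=48, y=37, w=64, h=162)
violated soft preferences: 19, 20

1. header.x = 48  [header.left = search.left + 13]
2. header.y = 37  [header.top = search.top + 13]
3. header.h = 162  [search.bottom = header.bottom + 13]
4. header.w = 64  [list.left = header.right + 13]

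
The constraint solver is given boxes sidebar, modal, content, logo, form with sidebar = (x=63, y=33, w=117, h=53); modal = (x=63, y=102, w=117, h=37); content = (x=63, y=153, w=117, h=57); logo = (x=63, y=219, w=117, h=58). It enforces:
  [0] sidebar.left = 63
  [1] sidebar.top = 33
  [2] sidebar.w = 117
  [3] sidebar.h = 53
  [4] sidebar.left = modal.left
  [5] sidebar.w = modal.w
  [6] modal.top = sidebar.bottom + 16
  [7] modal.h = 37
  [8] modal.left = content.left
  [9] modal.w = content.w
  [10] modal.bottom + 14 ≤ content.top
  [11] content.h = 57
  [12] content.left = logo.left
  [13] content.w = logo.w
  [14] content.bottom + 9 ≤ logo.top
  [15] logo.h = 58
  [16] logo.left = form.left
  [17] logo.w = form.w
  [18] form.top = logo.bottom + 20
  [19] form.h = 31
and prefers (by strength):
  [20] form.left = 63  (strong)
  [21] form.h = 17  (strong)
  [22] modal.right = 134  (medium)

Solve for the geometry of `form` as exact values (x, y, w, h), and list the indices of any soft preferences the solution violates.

1. form.x = 63  [logo.left = form.left]
2. form.w = 117  [logo.w = form.w]
3. form.y = 297  [form.top = logo.bottom + 20]
4. form.h = 31  [form.h = 31]

form = (x=63, y=297, w=117, h=31)
violated soft preferences: 21, 22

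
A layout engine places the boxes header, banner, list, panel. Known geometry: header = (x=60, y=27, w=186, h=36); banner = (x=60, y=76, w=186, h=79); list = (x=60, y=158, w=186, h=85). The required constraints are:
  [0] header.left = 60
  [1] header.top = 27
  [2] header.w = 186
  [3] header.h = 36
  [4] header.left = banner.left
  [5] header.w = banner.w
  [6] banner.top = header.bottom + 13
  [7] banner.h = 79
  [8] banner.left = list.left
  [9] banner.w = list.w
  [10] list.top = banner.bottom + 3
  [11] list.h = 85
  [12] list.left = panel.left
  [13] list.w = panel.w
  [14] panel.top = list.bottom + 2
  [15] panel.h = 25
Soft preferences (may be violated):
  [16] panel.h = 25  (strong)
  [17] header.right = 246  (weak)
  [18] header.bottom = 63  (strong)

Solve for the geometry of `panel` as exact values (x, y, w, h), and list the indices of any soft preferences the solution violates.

panel = (x=60, y=245, w=186, h=25)
violated soft preferences: none

1. panel.x = 60  [list.left = panel.left]
2. panel.w = 186  [list.w = panel.w]
3. panel.y = 245  [panel.top = list.bottom + 2]
4. panel.h = 25  [panel.h = 25]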